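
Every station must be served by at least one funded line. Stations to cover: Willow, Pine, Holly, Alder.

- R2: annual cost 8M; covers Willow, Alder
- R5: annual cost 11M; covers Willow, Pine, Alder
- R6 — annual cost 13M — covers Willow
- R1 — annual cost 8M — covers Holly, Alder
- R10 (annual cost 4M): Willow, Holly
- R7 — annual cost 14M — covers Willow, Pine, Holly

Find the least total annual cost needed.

15

Choose R5 and R10: together they cover Willow, Pine, Holly, Alder — every station.
Total annual cost: 11 + 4 = 15.
No cover costs less than 15.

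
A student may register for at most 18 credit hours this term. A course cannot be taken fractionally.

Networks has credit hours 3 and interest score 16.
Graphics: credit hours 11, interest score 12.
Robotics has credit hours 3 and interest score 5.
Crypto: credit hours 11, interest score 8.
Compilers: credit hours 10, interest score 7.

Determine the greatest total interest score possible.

Allowing fractional choices, the relaxed optimum would be about 33.7, but courses are indivisible.
Networks + Robotics + Crypto: credit hours 3 + 3 + 11 = 17 ≤ 18, interest score 16 + 5 + 8 = 29.
Networks + Graphics + Robotics: credit hours 3 + 11 + 3 = 17 ≤ 18, interest score 16 + 12 + 5 = 33.
Networks + Graphics: credit hours 3 + 11 = 14 ≤ 18, interest score 16 + 12 = 28.
Best is Networks, Graphics, and Robotics with total interest score 33.

33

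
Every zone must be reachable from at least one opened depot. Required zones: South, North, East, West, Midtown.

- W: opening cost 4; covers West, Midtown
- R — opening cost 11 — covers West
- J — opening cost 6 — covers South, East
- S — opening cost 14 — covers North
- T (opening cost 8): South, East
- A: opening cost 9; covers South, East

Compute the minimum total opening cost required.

24

Choose W, J, and S: together they cover South, North, East, West, Midtown — every zone.
Total opening cost: 4 + 6 + 14 = 24.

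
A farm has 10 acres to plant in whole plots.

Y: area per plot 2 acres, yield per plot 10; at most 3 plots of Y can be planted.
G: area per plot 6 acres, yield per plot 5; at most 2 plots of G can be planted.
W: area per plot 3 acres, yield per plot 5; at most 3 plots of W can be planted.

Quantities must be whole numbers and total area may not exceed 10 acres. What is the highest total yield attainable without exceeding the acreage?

3×Y and 1×W: area 9 ≤ 10, yield 3·10 + 1·5 = 35.
2×Y and 2×W: area 10 ≤ 10, yield 2·10 + 2·5 = 30.
Best is 35.

35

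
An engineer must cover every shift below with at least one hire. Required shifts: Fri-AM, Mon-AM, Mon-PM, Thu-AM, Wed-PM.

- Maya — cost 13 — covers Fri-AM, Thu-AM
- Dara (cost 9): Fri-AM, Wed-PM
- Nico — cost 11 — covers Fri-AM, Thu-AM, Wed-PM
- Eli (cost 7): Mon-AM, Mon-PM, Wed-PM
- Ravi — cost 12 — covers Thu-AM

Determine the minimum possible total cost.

Choose Nico and Eli: together they cover Fri-AM, Mon-AM, Mon-PM, Thu-AM, Wed-PM — every shift.
Total cost: 11 + 7 = 18.
No cover costs less than 18.

18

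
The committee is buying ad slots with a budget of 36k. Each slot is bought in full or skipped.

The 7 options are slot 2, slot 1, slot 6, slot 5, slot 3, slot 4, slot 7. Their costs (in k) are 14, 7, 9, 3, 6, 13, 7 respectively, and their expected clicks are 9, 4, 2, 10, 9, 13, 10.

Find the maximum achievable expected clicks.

46

Allowing fractional choices, the relaxed optimum would be about 46.5, but ad slots are indivisible.
slot 5 + slot 3 + slot 4 + slot 7: cost 3 + 6 + 13 + 7 = 29 ≤ 36, expected clicks 10 + 9 + 13 + 10 = 42.
slot 1 + slot 5 + slot 3 + slot 4 + slot 7: cost 7 + 3 + 6 + 13 + 7 = 36 ≤ 36, expected clicks 4 + 10 + 9 + 13 + 10 = 46.
slot 2 + slot 5 + slot 3 + slot 4: cost 14 + 3 + 6 + 13 = 36 ≤ 36, expected clicks 9 + 10 + 9 + 13 = 41.
Best is slot 1, slot 5, slot 3, slot 4, and slot 7 with total expected clicks 46.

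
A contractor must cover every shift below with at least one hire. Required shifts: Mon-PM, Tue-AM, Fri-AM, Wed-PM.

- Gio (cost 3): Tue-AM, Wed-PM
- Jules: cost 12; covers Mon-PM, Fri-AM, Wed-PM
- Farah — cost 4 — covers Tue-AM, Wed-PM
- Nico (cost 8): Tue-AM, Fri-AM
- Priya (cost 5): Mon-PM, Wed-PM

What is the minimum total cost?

13

The greedy cost-per-new-shift heuristic would pick Gio, Priya, and Nico for 16, but a cheaper cover exists.
Choose Nico and Priya: together they cover Mon-PM, Tue-AM, Fri-AM, Wed-PM — every shift.
Total cost: 8 + 5 = 13.
No cover costs less than 13.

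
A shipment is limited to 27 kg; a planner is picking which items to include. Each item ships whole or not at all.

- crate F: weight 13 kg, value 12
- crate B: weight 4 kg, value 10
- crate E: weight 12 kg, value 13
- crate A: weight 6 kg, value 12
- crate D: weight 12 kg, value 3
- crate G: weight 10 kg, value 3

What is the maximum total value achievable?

Allowing fractional choices, the relaxed optimum would be about 39.6, but items are indivisible.
crate F + crate B + crate A: weight 13 + 4 + 6 = 23 ≤ 27, value 12 + 10 + 12 = 34.
crate B + crate E + crate A: weight 4 + 12 + 6 = 22 ≤ 27, value 10 + 13 + 12 = 35.
Best is crate B, crate E, and crate A with total value 35.

35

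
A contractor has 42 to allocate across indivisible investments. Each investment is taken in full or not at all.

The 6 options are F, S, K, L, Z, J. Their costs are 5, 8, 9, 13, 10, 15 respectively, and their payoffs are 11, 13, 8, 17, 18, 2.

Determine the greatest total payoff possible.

59

Take F, S, L, and Z: cost 5 + 8 + 13 + 10 = 36 ≤ 42, payoff 11 + 13 + 17 + 18 = 59.
No other feasible combination does better.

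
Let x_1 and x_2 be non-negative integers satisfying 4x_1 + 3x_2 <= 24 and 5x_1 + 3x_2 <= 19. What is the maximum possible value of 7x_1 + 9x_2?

The continuous relaxation peaks at (0, 6.33) with value 57.00; rounding to a feasible lattice point costs some objective.
(x_1,x_2)=(0,6): 4·0+3·6=18≤24, 5·0+3·6=18≤19, objective 54.
(x_1,x_2)=(0,5): 4·0+3·5=15≤24, 5·0+3·5=15≤19, objective 45.
Maximum is 54 at (x_1,x_2)=(0,6).

54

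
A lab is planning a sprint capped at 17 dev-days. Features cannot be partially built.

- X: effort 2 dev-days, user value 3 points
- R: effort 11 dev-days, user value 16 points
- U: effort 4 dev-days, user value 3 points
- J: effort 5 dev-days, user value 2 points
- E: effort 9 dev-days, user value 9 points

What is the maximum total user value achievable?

22

R + U: effort 11 + 4 = 15 ≤ 17, user value 16 + 3 = 19.
X + R: effort 2 + 11 = 13 ≤ 17, user value 3 + 16 = 19.
X + R + U: effort 2 + 11 + 4 = 17 ≤ 17, user value 3 + 16 + 3 = 22.
Best is X, R, and U with total user value 22.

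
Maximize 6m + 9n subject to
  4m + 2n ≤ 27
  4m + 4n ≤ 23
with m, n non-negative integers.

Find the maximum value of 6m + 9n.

45

(m,n)=(0,5): 4·0+2·5=10≤27, 4·0+4·5=20≤23, objective 45.
(m,n)=(1,4): 4·1+2·4=12≤27, 4·1+4·4=20≤23, objective 42.
(m,n)=(0,4): 4·0+2·4=8≤27, 4·0+4·4=16≤23, objective 36.
Maximum is 45 at (m,n)=(0,5).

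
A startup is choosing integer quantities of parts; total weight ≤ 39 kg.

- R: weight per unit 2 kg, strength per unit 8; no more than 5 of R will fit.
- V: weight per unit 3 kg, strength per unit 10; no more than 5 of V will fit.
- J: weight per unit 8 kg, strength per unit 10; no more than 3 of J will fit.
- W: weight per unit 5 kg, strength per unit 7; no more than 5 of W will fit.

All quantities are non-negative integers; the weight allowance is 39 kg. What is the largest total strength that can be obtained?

107

5×R, 5×V, and 2×W: weight 35 ≤ 39, strength 5·8 + 5·10 + 2·7 = 104.
5×R, 5×V, 1×J, and 1×W: weight 38 ≤ 39, strength 5·8 + 5·10 + 1·10 + 1·7 = 107.
Best is 107.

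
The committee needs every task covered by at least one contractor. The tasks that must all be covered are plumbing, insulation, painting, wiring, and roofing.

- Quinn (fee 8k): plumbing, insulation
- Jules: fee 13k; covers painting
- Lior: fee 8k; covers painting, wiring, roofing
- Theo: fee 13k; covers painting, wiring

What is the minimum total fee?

Choose Quinn and Lior: together they cover plumbing, insulation, painting, wiring, roofing — every task.
Total fee: 8 + 8 = 16.
No cover costs less than 16.

16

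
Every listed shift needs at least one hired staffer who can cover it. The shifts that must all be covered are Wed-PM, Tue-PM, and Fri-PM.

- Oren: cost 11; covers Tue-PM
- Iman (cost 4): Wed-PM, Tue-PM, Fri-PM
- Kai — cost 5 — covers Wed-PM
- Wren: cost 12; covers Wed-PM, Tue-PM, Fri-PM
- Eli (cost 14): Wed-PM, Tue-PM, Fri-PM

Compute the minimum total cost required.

This is a weighted set-cover instance.
Iman alone covers Wed-PM, Tue-PM, Fri-PM — every shift.
Total cost: 4.

4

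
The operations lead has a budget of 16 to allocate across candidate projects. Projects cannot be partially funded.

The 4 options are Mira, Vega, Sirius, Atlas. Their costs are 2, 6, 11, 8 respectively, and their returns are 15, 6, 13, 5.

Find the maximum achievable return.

28

This is a 0-1 knapsack instance.
Mira + Vega + Atlas: cost 2 + 6 + 8 = 16 ≤ 16, return 15 + 6 + 5 = 26.
Mira + Sirius: cost 2 + 11 = 13 ≤ 16, return 15 + 13 = 28.
Mira + Vega: cost 2 + 6 = 8 ≤ 16, return 15 + 6 = 21.
Best is Mira and Sirius with total return 28.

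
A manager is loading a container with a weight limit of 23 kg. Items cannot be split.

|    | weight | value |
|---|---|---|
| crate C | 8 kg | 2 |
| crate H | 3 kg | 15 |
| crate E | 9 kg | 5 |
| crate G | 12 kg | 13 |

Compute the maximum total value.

30

Treat it as a binary knapsack problem.
crate C + crate H + crate E: weight 8 + 3 + 9 = 20 ≤ 23, value 2 + 15 + 5 = 22.
crate H + crate G: weight 3 + 12 = 15 ≤ 23, value 15 + 13 = 28.
crate C + crate H + crate G: weight 8 + 3 + 12 = 23 ≤ 23, value 2 + 15 + 13 = 30.
Best is crate C, crate H, and crate G with total value 30.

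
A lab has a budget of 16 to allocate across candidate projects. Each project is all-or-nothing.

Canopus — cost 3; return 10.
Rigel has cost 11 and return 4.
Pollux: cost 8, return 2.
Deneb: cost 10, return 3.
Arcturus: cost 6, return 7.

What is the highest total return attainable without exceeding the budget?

This is an integer program with binary decision variables.
Canopus + Rigel: cost 3 + 11 = 14 ≤ 16, return 10 + 4 = 14.
Canopus + Arcturus: cost 3 + 6 = 9 ≤ 16, return 10 + 7 = 17.
Canopus + Deneb: cost 3 + 10 = 13 ≤ 16, return 10 + 3 = 13.
Best is Canopus and Arcturus with total return 17.

17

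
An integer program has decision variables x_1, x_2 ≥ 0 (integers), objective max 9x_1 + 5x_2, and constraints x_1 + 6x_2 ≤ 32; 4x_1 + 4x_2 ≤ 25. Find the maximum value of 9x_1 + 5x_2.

54

(x_1,x_2)=(6,0): 1·6+6·0=6≤32, 4·6+4·0=24≤25, objective 54.
(x_1,x_2)=(5,1): 1·5+6·1=11≤32, 4·5+4·1=24≤25, objective 50.
(x_1,x_2)=(5,0): 1·5+6·0=5≤32, 4·5+4·0=20≤25, objective 45.
The best lattice point is (6,0), giving 54.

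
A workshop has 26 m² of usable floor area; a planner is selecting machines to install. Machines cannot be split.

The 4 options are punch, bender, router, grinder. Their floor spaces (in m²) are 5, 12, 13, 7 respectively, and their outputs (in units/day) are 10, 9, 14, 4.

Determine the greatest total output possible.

punch + router: floor space 5 + 13 = 18 ≤ 26, output 10 + 14 = 24.
punch + bender + grinder: floor space 5 + 12 + 7 = 24 ≤ 26, output 10 + 9 + 4 = 23.
punch + router + grinder: floor space 5 + 13 + 7 = 25 ≤ 26, output 10 + 14 + 4 = 28.
Best is punch, router, and grinder with total output 28.

28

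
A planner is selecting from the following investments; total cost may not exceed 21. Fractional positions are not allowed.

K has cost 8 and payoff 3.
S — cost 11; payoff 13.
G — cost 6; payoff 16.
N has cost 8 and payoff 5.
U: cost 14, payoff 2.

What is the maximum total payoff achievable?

Take S and G: cost 11 + 6 = 17 ≤ 21, payoff 13 + 16 = 29.
No other feasible combination does better.

29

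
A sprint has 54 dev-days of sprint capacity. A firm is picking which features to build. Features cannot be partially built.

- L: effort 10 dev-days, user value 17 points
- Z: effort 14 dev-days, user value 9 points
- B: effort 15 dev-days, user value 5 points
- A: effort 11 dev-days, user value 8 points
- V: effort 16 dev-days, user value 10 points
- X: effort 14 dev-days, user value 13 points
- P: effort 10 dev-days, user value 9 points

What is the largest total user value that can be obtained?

49

L + Z + V + X: effort 10 + 14 + 16 + 14 = 54 ≤ 54, user value 17 + 9 + 10 + 13 = 49.
L + Z + X + P: effort 10 + 14 + 14 + 10 = 48 ≤ 54, user value 17 + 9 + 13 + 9 = 48.
L + V + X + P: effort 10 + 16 + 14 + 10 = 50 ≤ 54, user value 17 + 10 + 13 + 9 = 49.
The maximum user value is 49; one optimal choice is L, V, X, and P.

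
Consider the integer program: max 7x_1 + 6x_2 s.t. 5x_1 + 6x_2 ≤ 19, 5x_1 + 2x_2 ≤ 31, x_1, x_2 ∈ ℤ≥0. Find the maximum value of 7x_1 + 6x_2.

21

The continuous relaxation peaks at (3.8, 0) with value 26.60; rounding to a feasible lattice point costs some objective.
(x_1,x_2)=(3,0): 5·3+6·0=15≤19, 5·3+2·0=15≤31, objective 21.
(x_1,x_2)=(2,1): 5·2+6·1=16≤19, 5·2+2·1=12≤31, objective 20.
(x_1,x_2)=(2,0): 5·2+6·0=10≤19, 5·2+2·0=10≤31, objective 14.
Maximum is 21 at (x_1,x_2)=(3,0).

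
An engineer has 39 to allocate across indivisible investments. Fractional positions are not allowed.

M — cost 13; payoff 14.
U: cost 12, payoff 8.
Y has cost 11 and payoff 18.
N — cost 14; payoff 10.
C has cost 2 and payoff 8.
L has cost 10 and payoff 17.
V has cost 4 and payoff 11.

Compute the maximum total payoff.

62

Allowing fractional choices, the relaxed optimum would be about 66.9, but investments are indivisible.
M + Y + C + L: cost 13 + 11 + 2 + 10 = 36 ≤ 39, payoff 14 + 18 + 8 + 17 = 57.
U + Y + C + L + V: cost 12 + 11 + 2 + 10 + 4 = 39 ≤ 39, payoff 8 + 18 + 8 + 17 + 11 = 62.
M + Y + L + V: cost 13 + 11 + 10 + 4 = 38 ≤ 39, payoff 14 + 18 + 17 + 11 = 60.
Best is U, Y, C, L, and V with total payoff 62.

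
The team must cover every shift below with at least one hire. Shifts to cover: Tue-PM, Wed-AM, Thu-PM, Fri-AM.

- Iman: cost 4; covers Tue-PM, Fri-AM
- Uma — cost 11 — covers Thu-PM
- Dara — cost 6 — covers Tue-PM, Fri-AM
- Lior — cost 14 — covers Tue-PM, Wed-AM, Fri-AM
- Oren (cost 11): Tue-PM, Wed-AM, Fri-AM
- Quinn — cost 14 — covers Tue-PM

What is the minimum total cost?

22

This is a weighted set-cover instance.
The greedy cost-per-new-shift heuristic would pick Iman, Uma, and Oren for 26, but a cheaper cover exists.
Choose Uma and Oren: together they cover Tue-PM, Wed-AM, Thu-PM, Fri-AM — every shift.
Total cost: 11 + 11 = 22.
No cover costs less than 22.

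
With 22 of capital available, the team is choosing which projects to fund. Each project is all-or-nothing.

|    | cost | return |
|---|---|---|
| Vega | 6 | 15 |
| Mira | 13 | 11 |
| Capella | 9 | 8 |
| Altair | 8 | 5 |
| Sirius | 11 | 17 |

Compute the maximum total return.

This is an integer program with binary decision variables.
Allowing fractional choices, the relaxed optimum would be about 36.4, but projects are indivisible.
Vega + Mira: cost 6 + 13 = 19 ≤ 22, return 15 + 11 = 26.
Vega + Sirius: cost 6 + 11 = 17 ≤ 22, return 15 + 17 = 32.
Best is Vega and Sirius with total return 32.

32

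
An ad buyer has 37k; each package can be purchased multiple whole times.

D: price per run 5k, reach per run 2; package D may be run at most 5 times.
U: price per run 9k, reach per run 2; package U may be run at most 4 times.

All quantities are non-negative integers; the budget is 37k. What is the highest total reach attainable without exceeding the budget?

12

Take 5×D and 1×U: price 34 ≤ 37, reach 5·2 + 1·2 = 12.
D has the best ratio (2/5) and is taken to its limit of 5; remaining capacity is filled optimally with the others.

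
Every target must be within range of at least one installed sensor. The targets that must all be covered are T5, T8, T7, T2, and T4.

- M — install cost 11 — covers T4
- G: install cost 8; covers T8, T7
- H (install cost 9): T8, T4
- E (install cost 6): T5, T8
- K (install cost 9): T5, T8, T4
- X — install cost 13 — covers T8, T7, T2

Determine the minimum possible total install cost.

This is a weighted set-cover instance.
The greedy cost-per-new-target heuristic would pick E, X, and H for 28, but a cheaper cover exists.
Choose K and X: together they cover T5, T8, T7, T2, T4 — every target.
Total install cost: 9 + 13 = 22.
No cover costs less than 22.

22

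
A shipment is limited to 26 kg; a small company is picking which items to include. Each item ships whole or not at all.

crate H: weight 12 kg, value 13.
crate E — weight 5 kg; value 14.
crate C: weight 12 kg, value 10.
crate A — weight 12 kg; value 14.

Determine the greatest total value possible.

28

Allowing fractional choices, the relaxed optimum would be about 37.8, but items are indivisible.
crate H + crate A: weight 12 + 12 = 24 ≤ 26, value 13 + 14 = 27.
crate E + crate A: weight 5 + 12 = 17 ≤ 26, value 14 + 14 = 28.
crate H + crate E: weight 12 + 5 = 17 ≤ 26, value 13 + 14 = 27.
Best is crate E and crate A with total value 28.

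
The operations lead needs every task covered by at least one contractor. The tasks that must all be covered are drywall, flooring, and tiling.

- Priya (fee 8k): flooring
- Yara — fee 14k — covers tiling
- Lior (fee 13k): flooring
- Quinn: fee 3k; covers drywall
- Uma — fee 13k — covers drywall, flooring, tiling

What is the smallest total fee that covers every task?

13

The greedy cost-per-new-task heuristic would pick Quinn and Uma for 16, but a cheaper cover exists.
Uma alone covers drywall, flooring, tiling — every task.
Total fee: 13.
No cover costs less than 13.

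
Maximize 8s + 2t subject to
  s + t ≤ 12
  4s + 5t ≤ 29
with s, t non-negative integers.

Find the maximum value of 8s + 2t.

56

(s,t)=(7,0) is feasible, giving 56.
(s,t)=(6,1) is feasible, giving 50.
(s,t)=(6,0) is feasible, giving 48.
The best lattice point is (7,0), giving 56.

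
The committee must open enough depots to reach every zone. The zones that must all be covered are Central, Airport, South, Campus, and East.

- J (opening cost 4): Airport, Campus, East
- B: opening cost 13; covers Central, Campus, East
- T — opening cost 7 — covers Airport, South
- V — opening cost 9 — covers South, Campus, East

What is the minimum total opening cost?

The greedy cost-per-new-zone heuristic would pick J, T, and B for 24, but a cheaper cover exists.
Choose B and T: together they cover Central, Airport, South, Campus, East — every zone.
Total opening cost: 13 + 7 = 20.
No cover costs less than 20.

20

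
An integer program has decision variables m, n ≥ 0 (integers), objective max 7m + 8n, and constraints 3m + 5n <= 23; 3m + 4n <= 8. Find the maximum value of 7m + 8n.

16

(m,n)=(0,2): 3·0+5·2=10≤23, 3·0+4·2=8≤8, objective 16.
(m,n)=(1,1): 3·1+5·1=8≤23, 3·1+4·1=7≤8, objective 15.
(m,n)=(2,0): 3·2+5·0=6≤23, 3·2+4·0=6≤8, objective 14.
Maximum is 16 at (m,n)=(0,2).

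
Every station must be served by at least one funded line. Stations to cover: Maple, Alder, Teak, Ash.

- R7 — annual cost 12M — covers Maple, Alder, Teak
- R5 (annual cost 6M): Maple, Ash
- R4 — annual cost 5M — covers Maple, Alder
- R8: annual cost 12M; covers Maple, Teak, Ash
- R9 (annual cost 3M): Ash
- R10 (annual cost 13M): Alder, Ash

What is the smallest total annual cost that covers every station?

15

The greedy cost-per-new-station heuristic would pick R4, R9, and R7 for 20, but a cheaper cover exists.
Choose R7 and R9: together they cover Maple, Alder, Teak, Ash — every station.
Total annual cost: 12 + 3 = 15.
No cover costs less than 15.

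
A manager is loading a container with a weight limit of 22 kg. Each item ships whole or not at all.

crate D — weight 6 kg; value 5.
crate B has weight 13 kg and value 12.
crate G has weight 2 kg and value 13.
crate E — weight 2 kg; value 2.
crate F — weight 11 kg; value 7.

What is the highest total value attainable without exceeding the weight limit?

Allowing fractional choices, the relaxed optimum would be about 31.2, but items are indivisible.
crate D + crate G + crate E + crate F: weight 6 + 2 + 2 + 11 = 21 ≤ 22, value 5 + 13 + 2 + 7 = 27.
crate D + crate B + crate G: weight 6 + 13 + 2 = 21 ≤ 22, value 5 + 12 + 13 = 30.
crate B + crate G + crate E: weight 13 + 2 + 2 = 17 ≤ 22, value 12 + 13 + 2 = 27.
Best is crate D, crate B, and crate G with total value 30.

30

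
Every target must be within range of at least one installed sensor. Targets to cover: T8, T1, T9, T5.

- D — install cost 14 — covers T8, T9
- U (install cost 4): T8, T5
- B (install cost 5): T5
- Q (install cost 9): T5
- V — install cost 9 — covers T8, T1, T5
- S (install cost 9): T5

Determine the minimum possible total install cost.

The greedy cost-per-new-target heuristic would pick U, V, and D for 27, but a cheaper cover exists.
Choose D and V: together they cover T8, T1, T9, T5 — every target.
Total install cost: 14 + 9 = 23.
No cover costs less than 23.

23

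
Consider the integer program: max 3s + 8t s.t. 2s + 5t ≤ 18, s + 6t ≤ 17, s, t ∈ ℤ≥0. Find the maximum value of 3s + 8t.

(s,t)=(4,2) is feasible, giving 28.
(s,t)=(3,2) is feasible, giving 25.
(s,t)=(5,1) is feasible, giving 23.
The best lattice point is (4,2), giving 28.

28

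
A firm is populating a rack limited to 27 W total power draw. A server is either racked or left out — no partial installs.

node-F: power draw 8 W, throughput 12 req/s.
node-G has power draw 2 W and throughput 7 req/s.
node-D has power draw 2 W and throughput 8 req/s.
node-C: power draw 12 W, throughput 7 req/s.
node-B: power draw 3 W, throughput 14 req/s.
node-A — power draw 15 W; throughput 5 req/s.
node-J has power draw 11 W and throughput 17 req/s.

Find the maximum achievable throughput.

58

This is an integer program with binary decision variables.
Take node-F, node-G, node-D, node-B, and node-J: power draw 8 + 2 + 2 + 3 + 11 = 26 ≤ 27, throughput 12 + 7 + 8 + 14 + 17 = 58.
No other feasible combination does better.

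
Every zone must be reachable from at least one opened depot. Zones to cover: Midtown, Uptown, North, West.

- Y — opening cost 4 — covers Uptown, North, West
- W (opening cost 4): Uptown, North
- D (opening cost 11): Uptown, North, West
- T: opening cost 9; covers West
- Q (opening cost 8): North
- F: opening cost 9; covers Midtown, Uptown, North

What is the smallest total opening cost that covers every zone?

Choose Y and F: together they cover Midtown, Uptown, North, West — every zone.
Total opening cost: 4 + 9 = 13.
No cover costs less than 13.

13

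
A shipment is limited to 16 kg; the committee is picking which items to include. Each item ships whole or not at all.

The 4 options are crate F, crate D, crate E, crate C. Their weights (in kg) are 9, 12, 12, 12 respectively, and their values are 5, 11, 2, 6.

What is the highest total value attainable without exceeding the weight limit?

11

crate C: weight 12 ≤ 16, value 6.
crate D: weight 12 ≤ 16, value 11.
Best is crate D with total value 11.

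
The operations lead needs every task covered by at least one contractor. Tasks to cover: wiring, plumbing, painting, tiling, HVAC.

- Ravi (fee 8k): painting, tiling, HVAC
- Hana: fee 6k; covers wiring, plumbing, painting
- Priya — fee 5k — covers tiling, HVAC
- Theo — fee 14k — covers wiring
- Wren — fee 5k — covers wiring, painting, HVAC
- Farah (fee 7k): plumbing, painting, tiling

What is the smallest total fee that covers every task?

11

The greedy cost-per-new-task heuristic would pick Wren and Farah for 12, but a cheaper cover exists.
Choose Hana and Priya: together they cover wiring, plumbing, painting, tiling, HVAC — every task.
Total fee: 6 + 5 = 11.
No cover costs less than 11.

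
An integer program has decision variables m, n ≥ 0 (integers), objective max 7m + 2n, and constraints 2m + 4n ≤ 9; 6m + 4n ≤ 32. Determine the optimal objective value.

28

Relaxing integrality, the LP optimum is 31.50 at (m,n) = (4.5, 0), which is not an integer point.
(m,n)=(4,0): 2·4+4·0=8≤9, 6·4+4·0=24≤32, objective 28.
(m,n)=(3,0): 2·3+4·0=6≤9, 6·3+4·0=18≤32, objective 21.
The best lattice point is (4,0), giving 28.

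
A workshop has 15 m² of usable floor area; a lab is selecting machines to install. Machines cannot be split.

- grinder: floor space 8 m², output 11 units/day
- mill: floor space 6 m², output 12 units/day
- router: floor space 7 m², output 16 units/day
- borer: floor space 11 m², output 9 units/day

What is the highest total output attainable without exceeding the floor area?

Take mill and router: floor space 6 + 7 = 13 ≤ 15, output 12 + 16 = 28.
No other feasible combination does better.

28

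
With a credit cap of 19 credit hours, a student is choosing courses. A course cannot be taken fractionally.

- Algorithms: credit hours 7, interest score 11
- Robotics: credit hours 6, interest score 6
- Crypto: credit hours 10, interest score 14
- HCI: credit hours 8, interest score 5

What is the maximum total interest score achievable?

25

Allowing fractional choices, the relaxed optimum would be about 27.0, but courses are indivisible.
Crypto + HCI: credit hours 10 + 8 = 18 ≤ 19, interest score 14 + 5 = 19.
Algorithms + Crypto: credit hours 7 + 10 = 17 ≤ 19, interest score 11 + 14 = 25.
Robotics + Crypto: credit hours 6 + 10 = 16 ≤ 19, interest score 6 + 14 = 20.
Best is Algorithms and Crypto with total interest score 25.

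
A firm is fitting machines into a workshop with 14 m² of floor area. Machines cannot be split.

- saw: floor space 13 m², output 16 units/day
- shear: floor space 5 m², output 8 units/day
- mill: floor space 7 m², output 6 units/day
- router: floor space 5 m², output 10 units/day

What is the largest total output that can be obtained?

18

shear + router: floor space 5 + 5 = 10 ≤ 14, output 8 + 10 = 18.
saw: floor space 13 ≤ 14, output 16.
mill + router: floor space 7 + 5 = 12 ≤ 14, output 6 + 10 = 16.
Best is shear and router with total output 18.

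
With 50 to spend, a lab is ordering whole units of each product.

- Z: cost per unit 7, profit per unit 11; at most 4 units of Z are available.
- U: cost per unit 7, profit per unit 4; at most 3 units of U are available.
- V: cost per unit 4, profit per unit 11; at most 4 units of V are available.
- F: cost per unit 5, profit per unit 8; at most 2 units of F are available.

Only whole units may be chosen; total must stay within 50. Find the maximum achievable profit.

Take 4×Z, 4×V, and 1×F: cost 49 ≤ 50, profit 4·11 + 4·11 + 1·8 = 96.
V has the best ratio (11/4) and is taken to its limit of 4; remaining capacity is filled optimally with the others.

96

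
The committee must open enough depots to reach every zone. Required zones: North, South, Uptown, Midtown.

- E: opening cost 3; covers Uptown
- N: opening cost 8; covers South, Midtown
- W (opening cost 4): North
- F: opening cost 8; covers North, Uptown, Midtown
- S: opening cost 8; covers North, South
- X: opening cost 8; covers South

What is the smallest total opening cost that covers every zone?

This is a weighted set-cover instance.
The greedy cost-per-new-zone heuristic would pick F and N for 16, but a cheaper cover exists.
Choose E, N, and W: together they cover North, South, Uptown, Midtown — every zone.
Total opening cost: 3 + 8 + 4 = 15.
No cover costs less than 15.

15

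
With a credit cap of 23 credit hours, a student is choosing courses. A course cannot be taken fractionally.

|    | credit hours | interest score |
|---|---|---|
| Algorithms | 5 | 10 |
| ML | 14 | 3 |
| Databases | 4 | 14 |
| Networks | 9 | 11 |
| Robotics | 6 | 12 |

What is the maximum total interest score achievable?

Allowing fractional choices, the relaxed optimum would be about 45.8, but courses are indivisible.
Algorithms + Databases + Robotics: credit hours 5 + 4 + 6 = 15 ≤ 23, interest score 10 + 14 + 12 = 36.
Algorithms + Databases + Networks: credit hours 5 + 4 + 9 = 18 ≤ 23, interest score 10 + 14 + 11 = 35.
Databases + Networks + Robotics: credit hours 4 + 9 + 6 = 19 ≤ 23, interest score 14 + 11 + 12 = 37.
Best is Databases, Networks, and Robotics with total interest score 37.

37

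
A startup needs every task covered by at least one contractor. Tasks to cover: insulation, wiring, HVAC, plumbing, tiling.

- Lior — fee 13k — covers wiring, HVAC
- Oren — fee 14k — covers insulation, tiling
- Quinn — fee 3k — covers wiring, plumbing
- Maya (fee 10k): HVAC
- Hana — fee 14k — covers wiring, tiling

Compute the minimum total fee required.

This is a weighted set-cover instance.
Choose Oren, Quinn, and Maya: together they cover insulation, wiring, HVAC, plumbing, tiling — every task.
Total fee: 14 + 3 + 10 = 27.
No cover costs less than 27.

27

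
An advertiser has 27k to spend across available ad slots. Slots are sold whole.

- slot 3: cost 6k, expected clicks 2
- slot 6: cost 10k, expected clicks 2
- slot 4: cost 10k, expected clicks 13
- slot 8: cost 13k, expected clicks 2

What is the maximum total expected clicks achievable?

17

slot 3 + slot 4: cost 6 + 10 = 16 ≤ 27, expected clicks 2 + 13 = 15.
slot 3 + slot 6 + slot 4: cost 6 + 10 + 10 = 26 ≤ 27, expected clicks 2 + 2 + 13 = 17.
slot 6 + slot 4: cost 10 + 10 = 20 ≤ 27, expected clicks 2 + 13 = 15.
Best is slot 3, slot 6, and slot 4 with total expected clicks 17.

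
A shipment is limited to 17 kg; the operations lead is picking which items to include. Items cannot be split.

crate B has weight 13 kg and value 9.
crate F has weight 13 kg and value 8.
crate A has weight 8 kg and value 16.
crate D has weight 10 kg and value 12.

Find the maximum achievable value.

Take crate A: weight 8 ≤ 17, value 16.
No other feasible combination does better.

16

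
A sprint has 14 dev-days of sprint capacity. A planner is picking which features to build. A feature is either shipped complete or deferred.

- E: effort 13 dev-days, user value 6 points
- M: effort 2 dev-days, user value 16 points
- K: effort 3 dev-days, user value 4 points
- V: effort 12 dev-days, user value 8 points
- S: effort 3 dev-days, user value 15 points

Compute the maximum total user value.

35

Allowing fractional choices, the relaxed optimum would be about 39.0, but features are indivisible.
M + K + S: effort 2 + 3 + 3 = 8 ≤ 14, user value 16 + 4 + 15 = 35.
M + S: effort 2 + 3 = 5 ≤ 14, user value 16 + 15 = 31.
Best is M, K, and S with total user value 35.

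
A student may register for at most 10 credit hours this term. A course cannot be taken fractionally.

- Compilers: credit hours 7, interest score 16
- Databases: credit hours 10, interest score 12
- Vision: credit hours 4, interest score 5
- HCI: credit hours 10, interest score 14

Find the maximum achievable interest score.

Allowing fractional choices, the relaxed optimum would be about 20.2, but courses are indivisible.
Compilers: credit hours 7 ≤ 10, interest score 16.
HCI: credit hours 10 ≤ 10, interest score 14.
Best is Compilers with total interest score 16.

16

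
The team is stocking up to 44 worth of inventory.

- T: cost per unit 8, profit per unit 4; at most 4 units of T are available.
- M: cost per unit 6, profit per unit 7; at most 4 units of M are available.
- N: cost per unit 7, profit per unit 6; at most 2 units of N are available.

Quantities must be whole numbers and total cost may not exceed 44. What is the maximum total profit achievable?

1×T, 4×M, and 1×N: cost 39 ≤ 44, profit 1·4 + 4·7 + 1·6 = 38.
4×M and 2×N: cost 38 ≤ 44, profit 4·7 + 2·6 = 40.
Best is 40.

40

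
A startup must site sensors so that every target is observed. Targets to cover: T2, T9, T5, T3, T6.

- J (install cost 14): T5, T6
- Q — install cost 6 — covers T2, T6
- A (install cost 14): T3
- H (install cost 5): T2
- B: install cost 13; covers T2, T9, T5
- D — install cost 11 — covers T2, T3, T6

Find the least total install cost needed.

The greedy cost-per-new-target heuristic would pick Q, B, and D for 30, but a cheaper cover exists.
Choose B and D: together they cover T2, T9, T5, T3, T6 — every target.
Total install cost: 13 + 11 = 24.
No cover costs less than 24.

24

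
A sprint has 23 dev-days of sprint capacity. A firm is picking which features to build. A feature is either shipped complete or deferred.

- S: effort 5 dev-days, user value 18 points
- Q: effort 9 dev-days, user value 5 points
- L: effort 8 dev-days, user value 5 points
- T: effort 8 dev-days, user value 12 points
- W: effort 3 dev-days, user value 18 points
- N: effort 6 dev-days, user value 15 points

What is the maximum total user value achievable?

63

Allowing fractional choices, the relaxed optimum would be about 63.6, but features are indivisible.
S + L + W + N: effort 5 + 8 + 3 + 6 = 22 ≤ 23, user value 18 + 5 + 18 + 15 = 56.
S + T + W + N: effort 5 + 8 + 3 + 6 = 22 ≤ 23, user value 18 + 12 + 18 + 15 = 63.
S + Q + W + N: effort 5 + 9 + 3 + 6 = 23 ≤ 23, user value 18 + 5 + 18 + 15 = 56.
Best is S, T, W, and N with total user value 63.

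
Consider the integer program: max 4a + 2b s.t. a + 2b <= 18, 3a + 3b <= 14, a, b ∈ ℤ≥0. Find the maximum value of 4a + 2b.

16

(a,b)=(4,0) is feasible, giving 16.
(a,b)=(3,1) is feasible, giving 14.
(a,b)=(3,0) is feasible, giving 12.
No feasible integer point exceeds 16.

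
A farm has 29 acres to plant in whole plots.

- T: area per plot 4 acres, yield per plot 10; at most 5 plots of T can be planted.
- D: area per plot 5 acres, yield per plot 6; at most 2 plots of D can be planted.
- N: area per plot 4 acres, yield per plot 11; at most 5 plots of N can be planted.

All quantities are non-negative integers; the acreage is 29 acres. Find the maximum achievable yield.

75

2×T and 5×N: area 28 ≤ 29, yield 2·10 + 5·11 = 75.
3×T and 4×N: area 28 ≤ 29, yield 3·10 + 4·11 = 74.
Best is 75.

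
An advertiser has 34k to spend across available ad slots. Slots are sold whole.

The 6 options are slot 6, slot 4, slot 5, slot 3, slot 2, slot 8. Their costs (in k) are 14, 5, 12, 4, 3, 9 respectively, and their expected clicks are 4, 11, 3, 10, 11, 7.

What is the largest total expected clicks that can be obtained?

42

Allowing fractional choices, the relaxed optimum would be about 42.7, but ad slots are indivisible.
slot 4 + slot 5 + slot 3 + slot 2 + slot 8: cost 5 + 12 + 4 + 3 + 9 = 33 ≤ 34, expected clicks 11 + 3 + 10 + 11 + 7 = 42.
slot 4 + slot 3 + slot 2 + slot 8: cost 5 + 4 + 3 + 9 = 21 ≤ 34, expected clicks 11 + 10 + 11 + 7 = 39.
Best is slot 4, slot 5, slot 3, slot 2, and slot 8 with total expected clicks 42.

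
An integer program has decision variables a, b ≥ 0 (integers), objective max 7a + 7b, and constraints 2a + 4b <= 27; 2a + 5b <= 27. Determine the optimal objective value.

(a,b)=(13,0) is feasible, giving 91.
(a,b)=(12,0) is feasible, giving 84.
No feasible integer point exceeds 91.

91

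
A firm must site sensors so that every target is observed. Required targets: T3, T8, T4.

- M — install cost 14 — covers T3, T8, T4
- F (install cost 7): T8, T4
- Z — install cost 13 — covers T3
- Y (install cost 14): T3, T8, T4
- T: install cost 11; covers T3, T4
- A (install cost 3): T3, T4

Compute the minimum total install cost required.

This is a weighted set-cover instance.
Choose F and A: together they cover T3, T8, T4 — every target.
Total install cost: 7 + 3 = 10.
No cover costs less than 10.

10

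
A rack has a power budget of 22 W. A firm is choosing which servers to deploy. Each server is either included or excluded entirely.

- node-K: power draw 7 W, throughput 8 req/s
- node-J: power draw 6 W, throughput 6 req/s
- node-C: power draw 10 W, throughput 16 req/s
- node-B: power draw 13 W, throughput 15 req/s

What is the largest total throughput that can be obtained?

node-K + node-C: power draw 7 + 10 = 17 ≤ 22, throughput 8 + 16 = 24.
node-K + node-B: power draw 7 + 13 = 20 ≤ 22, throughput 8 + 15 = 23.
node-J + node-C: power draw 6 + 10 = 16 ≤ 22, throughput 6 + 16 = 22.
Best is node-K and node-C with total throughput 24.

24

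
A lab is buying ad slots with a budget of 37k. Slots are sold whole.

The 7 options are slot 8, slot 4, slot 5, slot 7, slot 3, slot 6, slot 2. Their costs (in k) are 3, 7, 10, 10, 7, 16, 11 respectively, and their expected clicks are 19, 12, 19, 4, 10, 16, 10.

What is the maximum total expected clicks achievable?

66

Allowing fractional choices, the relaxed optimum would be about 70.0, but ad slots are indivisible.
slot 8 + slot 4 + slot 5 + slot 6: cost 3 + 7 + 10 + 16 = 36 ≤ 37, expected clicks 19 + 12 + 19 + 16 = 66.
slot 8 + slot 4 + slot 5 + slot 7 + slot 3: cost 3 + 7 + 10 + 10 + 7 = 37 ≤ 37, expected clicks 19 + 12 + 19 + 4 + 10 = 64.
slot 8 + slot 5 + slot 3 + slot 6: cost 3 + 10 + 7 + 16 = 36 ≤ 37, expected clicks 19 + 19 + 10 + 16 = 64.
Best is slot 8, slot 4, slot 5, and slot 6 with total expected clicks 66.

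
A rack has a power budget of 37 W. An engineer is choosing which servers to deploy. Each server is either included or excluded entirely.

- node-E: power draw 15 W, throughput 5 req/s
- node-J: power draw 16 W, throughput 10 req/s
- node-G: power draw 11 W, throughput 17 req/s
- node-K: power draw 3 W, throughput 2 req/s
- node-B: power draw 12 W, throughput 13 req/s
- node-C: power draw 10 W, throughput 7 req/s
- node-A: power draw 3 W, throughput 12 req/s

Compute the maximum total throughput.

This is an integer program with binary decision variables.
node-G + node-B + node-C + node-A: power draw 11 + 12 + 10 + 3 = 36 ≤ 37, throughput 17 + 13 + 7 + 12 = 49.
node-G + node-K + node-B + node-A: power draw 11 + 3 + 12 + 3 = 29 ≤ 37, throughput 17 + 2 + 13 + 12 = 44.
Best is node-G, node-B, node-C, and node-A with total throughput 49.

49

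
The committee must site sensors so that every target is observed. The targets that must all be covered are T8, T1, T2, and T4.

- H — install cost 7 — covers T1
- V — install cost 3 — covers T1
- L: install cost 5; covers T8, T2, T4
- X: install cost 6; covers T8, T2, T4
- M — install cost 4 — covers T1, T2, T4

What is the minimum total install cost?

8

The greedy cost-per-new-target heuristic would pick M and L for 9, but a cheaper cover exists.
Choose V and L: together they cover T8, T1, T2, T4 — every target.
Total install cost: 3 + 5 = 8.
No cover costs less than 8.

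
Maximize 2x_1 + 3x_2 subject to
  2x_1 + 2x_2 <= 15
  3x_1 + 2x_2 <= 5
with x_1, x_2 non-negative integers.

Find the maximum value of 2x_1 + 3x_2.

6

Relaxing integrality, the LP optimum is 7.50 at (x_1,x_2) = (0, 2.5), which is not an integer point.
(x_1,x_2)=(0,2): 2·0+2·2=4≤15, 3·0+2·2=4≤5, objective 6.
(x_1,x_2)=(1,1): 2·1+2·1=4≤15, 3·1+2·1=5≤5, objective 5.
Maximum is 6 at (x_1,x_2)=(0,2).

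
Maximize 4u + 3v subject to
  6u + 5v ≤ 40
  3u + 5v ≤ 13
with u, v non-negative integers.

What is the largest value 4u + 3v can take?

16

(u,v)=(4,0) is feasible, giving 16.
(u,v)=(3,0) is feasible, giving 12.
No feasible integer point exceeds 16.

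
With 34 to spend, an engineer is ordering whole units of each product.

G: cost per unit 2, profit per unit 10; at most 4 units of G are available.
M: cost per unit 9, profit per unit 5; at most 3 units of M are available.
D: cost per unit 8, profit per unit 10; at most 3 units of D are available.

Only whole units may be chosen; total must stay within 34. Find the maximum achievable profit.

70

4×G and 3×D: cost 32 ≤ 34, profit 4·10 + 3·10 = 70.
4×G, 1×M, and 2×D: cost 33 ≤ 34, profit 4·10 + 1·5 + 2·10 = 65.
Best is 70.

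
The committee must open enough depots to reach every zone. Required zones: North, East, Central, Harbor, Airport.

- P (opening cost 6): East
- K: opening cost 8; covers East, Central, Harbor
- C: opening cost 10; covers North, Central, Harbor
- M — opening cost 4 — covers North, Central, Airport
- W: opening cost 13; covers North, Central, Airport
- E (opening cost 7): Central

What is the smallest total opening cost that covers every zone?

Choose K and M: together they cover North, East, Central, Harbor, Airport — every zone.
Total opening cost: 8 + 4 = 12.

12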